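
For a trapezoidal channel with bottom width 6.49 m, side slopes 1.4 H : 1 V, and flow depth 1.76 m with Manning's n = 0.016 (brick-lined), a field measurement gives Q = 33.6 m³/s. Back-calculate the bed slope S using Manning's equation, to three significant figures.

A = (b + z·y)·y = (6.49 + 1.4×1.76)×1.76 = 15.76 m²
P = b + 2y√(1+z²) = 6.49 + 2×1.76×√(1+1.4²) = 12.55 m
R = A/P = 15.76/12.55 = 1.256 m
S = (Q·n / (1·A·R^(2/3)))² = (33.6×0.016 / (1×15.76×1.164))² = 0.0008587

0.000859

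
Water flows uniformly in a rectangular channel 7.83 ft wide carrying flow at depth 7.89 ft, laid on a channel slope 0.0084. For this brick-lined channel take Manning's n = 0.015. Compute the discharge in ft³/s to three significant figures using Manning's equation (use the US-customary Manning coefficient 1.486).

1070 ft³/s

A = b·y = 7.83 × 7.89 = 61.78 ft²
P = b + 2y = 7.83 + 2×7.89 = 23.61 ft
R = A/P = 61.78/23.61 = 2.617 ft
Q = (1.486/n)·A·R^(2/3)·S^(1/2) = (1.486/0.015) × 61.78 × 2.617^(2/3) × 0.0084^(1/2) = 1065 ft³/s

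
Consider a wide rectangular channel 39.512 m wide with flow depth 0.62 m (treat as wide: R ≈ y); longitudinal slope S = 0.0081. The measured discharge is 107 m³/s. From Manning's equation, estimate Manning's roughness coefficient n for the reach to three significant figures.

0.0150

A = b·y = 39.512 × 0.62 = 24.50 m²
Wide channel: R ≈ y = 0.62 m
n = (1/Q)·A·R^(2/3)·S^(1/2) = (1/107) × 24.50 × 0.7271 × 0.09000 = 0.01498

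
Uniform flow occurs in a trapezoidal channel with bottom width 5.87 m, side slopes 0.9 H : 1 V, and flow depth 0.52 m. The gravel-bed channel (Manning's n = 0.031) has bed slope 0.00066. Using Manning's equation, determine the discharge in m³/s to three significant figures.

A = (b + z·y)·y = (5.87 + 0.9×0.52)×0.52 = 3.296 m²
P = b + 2y√(1+z²) = 5.87 + 2×0.52×√(1+0.9²) = 7.269 m
R = A/P = 3.296/7.269 = 0.4534 m
Q = (1/n)·A·R^(2/3)·S^(1/2) = (1/0.031) × 3.296 × 0.4534^(2/3) × 0.00066^(1/2) = 1.612 m³/s

1.61 m³/s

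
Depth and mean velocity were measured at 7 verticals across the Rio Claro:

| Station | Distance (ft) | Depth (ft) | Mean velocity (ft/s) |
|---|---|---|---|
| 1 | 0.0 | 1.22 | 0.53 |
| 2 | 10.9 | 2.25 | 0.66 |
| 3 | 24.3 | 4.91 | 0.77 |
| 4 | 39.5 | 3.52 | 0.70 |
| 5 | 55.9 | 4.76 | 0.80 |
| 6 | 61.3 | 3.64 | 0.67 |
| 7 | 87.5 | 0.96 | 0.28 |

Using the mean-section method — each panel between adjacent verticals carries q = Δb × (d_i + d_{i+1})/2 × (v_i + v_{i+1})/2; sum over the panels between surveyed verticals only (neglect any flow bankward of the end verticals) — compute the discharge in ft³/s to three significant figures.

Panel 1-2: Δb = 10.9 ft, d̄ = (1.22+2.25)/2 = 1.735, v̄ = (0.53+0.66)/2 = 0.595 → q = 10.9×1.735×0.595 = 11.25 ft³/s
Panel 2-3: Δb = 13.4 ft, d̄ = (2.25+4.91)/2 = 3.58, v̄ = (0.66+0.77)/2 = 0.715 → q = 13.4×3.58×0.715 = 34.30 ft³/s
Panel 3-4: Δb = 15.2 ft, d̄ = (4.91+3.52)/2 = 4.215, v̄ = (0.77+0.70)/2 = 0.735 → q = 15.2×4.215×0.735 = 47.09 ft³/s
Panel 4-5: Δb = 16.4 ft, d̄ = (3.52+4.76)/2 = 4.14, v̄ = (0.70+0.80)/2 = 0.75 → q = 16.4×4.14×0.75 = 50.92 ft³/s
Panel 5-6: Δb = 5.4 ft, d̄ = (4.76+3.64)/2 = 4.2, v̄ = (0.80+0.67)/2 = 0.735 → q = 5.4×4.2×0.735 = 16.67 ft³/s
Panel 6-7: Δb = 26.2 ft, d̄ = (3.64+0.96)/2 = 2.3, v̄ = (0.67+0.28)/2 = 0.475 → q = 26.2×2.3×0.475 = 28.62 ft³/s
Q = Σ q = 188.9 ft³/s

189 ft³/s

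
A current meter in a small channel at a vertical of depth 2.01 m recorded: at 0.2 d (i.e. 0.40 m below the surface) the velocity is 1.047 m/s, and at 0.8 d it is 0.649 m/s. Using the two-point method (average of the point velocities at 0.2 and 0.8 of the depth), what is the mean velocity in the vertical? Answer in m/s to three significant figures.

0.848 m/s

v̄ = (1.047 + 0.649) / 2 = 0.8480 m/s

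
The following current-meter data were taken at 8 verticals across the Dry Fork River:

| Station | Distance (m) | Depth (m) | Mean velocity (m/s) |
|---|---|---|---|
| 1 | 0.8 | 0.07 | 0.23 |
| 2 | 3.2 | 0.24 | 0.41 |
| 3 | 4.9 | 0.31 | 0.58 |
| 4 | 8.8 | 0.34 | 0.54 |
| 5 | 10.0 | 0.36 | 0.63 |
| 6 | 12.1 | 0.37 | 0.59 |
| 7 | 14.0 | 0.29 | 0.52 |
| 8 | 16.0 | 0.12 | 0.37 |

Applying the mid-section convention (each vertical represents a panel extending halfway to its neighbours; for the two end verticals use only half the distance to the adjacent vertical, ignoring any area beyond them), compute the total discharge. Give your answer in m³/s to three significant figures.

w_1 = (3.2 − 0.8)/2 = 1.2 m; q_1 = 0.23 × 0.07 × 1.2 = 0.01932 m³/s
w_2 = (4.9 − 0.8)/2 = 2.05 m; q_2 = 0.41 × 0.24 × 2.05 = 0.2017 m³/s
w_3 = (8.8 − 3.2)/2 = 2.8 m; q_3 = 0.58 × 0.31 × 2.8 = 0.5034 m³/s
w_4 = (10.0 − 4.9)/2 = 2.55 m; q_4 = 0.54 × 0.34 × 2.55 = 0.4682 m³/s
w_5 = (12.1 − 8.8)/2 = 1.65 m; q_5 = 0.63 × 0.36 × 1.65 = 0.3742 m³/s
w_6 = (14.0 − 10.0)/2 = 2 m; q_6 = 0.59 × 0.37 × 2 = 0.4366 m³/s
w_7 = (16.0 − 12.1)/2 = 1.95 m; q_7 = 0.52 × 0.29 × 1.95 = 0.2941 m³/s
w_8 = (16.0 − 14.0)/2 = 1 m; q_8 = 0.37 × 0.12 × 1 = 0.04440 m³/s
Q = Σ qᵢ = 2.342 m³/s

2.34 m³/s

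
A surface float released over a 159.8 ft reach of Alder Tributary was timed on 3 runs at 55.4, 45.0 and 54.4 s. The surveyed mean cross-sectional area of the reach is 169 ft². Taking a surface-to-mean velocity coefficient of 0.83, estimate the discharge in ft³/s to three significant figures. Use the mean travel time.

434 ft³/s

t̄ = (55.4 + 45.0 + 54.4) / 3 = 51.6 s
v_surface = L / t̄ = 159.8 / 51.6 = 3.097 ft/s
v_mean = 0.83 × 3.097 = 2.570 ft/s
Q = A × v_mean = 169 × 2.570 = 434.4 ft³/s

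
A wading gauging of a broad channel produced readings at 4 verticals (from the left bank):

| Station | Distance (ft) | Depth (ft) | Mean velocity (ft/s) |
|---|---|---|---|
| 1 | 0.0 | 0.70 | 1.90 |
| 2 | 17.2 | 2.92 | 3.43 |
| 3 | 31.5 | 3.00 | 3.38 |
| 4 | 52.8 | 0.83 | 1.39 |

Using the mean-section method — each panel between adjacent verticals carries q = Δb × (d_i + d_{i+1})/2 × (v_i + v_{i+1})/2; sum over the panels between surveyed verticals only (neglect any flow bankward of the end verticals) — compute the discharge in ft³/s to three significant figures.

324 ft³/s

Panel 1-2: Δb = 17.2 ft, d̄ = (0.70+2.92)/2 = 1.81, v̄ = (1.90+3.43)/2 = 2.665 → q = 17.2×1.81×2.665 = 82.97 ft³/s
Panel 2-3: Δb = 14.3 ft, d̄ = (2.92+3.00)/2 = 2.96, v̄ = (3.43+3.38)/2 = 3.405 → q = 14.3×2.96×3.405 = 144.1 ft³/s
Panel 3-4: Δb = 21.3 ft, d̄ = (3.00+0.83)/2 = 1.915, v̄ = (3.38+1.39)/2 = 2.385 → q = 21.3×1.915×2.385 = 97.28 ft³/s
Q = Σ q = 324.4 ft³/s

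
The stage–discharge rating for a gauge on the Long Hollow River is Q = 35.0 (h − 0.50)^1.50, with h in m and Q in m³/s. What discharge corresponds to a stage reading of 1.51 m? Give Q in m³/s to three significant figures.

Q = 35.0 × (1.51 − 0.50)^1.50 = 35.0 × 1.01^1.50 = 35.53 m³/s

35.5 m³/s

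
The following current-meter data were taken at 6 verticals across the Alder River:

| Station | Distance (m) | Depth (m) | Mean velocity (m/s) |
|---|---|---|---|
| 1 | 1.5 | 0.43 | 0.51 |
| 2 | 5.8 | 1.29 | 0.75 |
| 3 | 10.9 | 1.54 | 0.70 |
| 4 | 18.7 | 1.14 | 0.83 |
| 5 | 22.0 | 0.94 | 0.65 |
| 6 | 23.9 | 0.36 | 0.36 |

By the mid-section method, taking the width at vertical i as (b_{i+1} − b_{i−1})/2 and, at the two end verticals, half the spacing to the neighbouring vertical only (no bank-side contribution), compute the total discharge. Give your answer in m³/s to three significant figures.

18.9 m³/s

w_1 = (5.8 − 1.5)/2 = 2.15 m; q_1 = 0.51 × 0.43 × 2.15 = 0.4715 m³/s
w_2 = (10.9 − 1.5)/2 = 4.7 m; q_2 = 0.75 × 1.29 × 4.7 = 4.547 m³/s
w_3 = (18.7 − 5.8)/2 = 6.45 m; q_3 = 0.70 × 1.54 × 6.45 = 6.953 m³/s
w_4 = (22.0 − 10.9)/2 = 5.55 m; q_4 = 0.83 × 1.14 × 5.55 = 5.251 m³/s
w_5 = (23.9 − 18.7)/2 = 2.6 m; q_5 = 0.65 × 0.94 × 2.6 = 1.589 m³/s
w_6 = (23.9 − 22.0)/2 = 0.95 m; q_6 = 0.36 × 0.36 × 0.95 = 0.1231 m³/s
Q = Σ qᵢ = 18.93 m³/s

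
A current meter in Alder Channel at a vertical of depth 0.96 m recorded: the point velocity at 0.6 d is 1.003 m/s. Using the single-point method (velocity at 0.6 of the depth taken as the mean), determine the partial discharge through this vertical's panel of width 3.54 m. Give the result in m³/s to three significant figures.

3.41 m³/s

v̄ = v₀.₆ = 1.003 m/s
q = v̄ × d × w = 1.003 × 0.96 × 3.54 = 3.409 m³/s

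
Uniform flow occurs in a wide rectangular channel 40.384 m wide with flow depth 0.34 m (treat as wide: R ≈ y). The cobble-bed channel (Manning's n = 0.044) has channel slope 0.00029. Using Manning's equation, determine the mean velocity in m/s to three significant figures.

0.189 m/s

A = b·y = 40.384 × 0.34 = 13.73 m²
Wide channel: R ≈ y = 0.34 m
Q = (1/n)·A·R^(2/3)·S^(1/2) = (1/0.044) × 13.73 × 0.3400^(2/3) × 0.00029^(1/2) = 2.589 m³/s
V = Q/A = 2.589/13.73 = 0.1885 m/s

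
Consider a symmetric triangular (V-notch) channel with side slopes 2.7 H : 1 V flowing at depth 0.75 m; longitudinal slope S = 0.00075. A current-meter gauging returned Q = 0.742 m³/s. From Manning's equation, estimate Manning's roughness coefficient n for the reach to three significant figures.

A = z·y² = 2.7×0.75² = 1.519 m²
P = 2y√(1+z²) = 2×0.75×√(1+2.7²) = 4.319 m
R = A/P = 1.519/4.319 = 0.3517 m
n = (1/Q)·A·R^(2/3)·S^(1/2) = (1/0.742) × 1.519 × 0.4982 × 0.02739 = 0.02793

0.0279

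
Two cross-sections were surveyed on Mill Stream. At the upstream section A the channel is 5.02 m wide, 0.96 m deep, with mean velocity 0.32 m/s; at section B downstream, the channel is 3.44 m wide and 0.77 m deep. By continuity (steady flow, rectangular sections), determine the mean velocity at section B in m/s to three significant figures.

0.582 m/s

Q = A₁V₁ = (5.02×0.96) × 0.32 = 1.542 m³/s
A₂ = 3.44 × 0.77 = 2.649 m²
V₂ = Q/A₂ = 1.542/2.649 = 0.5822 m/s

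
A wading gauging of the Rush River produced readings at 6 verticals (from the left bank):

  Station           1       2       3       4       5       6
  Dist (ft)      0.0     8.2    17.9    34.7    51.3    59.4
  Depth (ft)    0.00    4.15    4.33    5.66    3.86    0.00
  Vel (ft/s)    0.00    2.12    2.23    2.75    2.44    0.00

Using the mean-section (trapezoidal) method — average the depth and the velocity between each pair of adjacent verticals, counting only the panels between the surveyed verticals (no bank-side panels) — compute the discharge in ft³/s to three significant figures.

541 ft³/s

Panel 1-2: Δb = 8.2 ft, d̄ = (0.00+4.15)/2 = 2.075, v̄ = (0.00+2.12)/2 = 1.06 → q = 8.2×2.075×1.06 = 18.04 ft³/s
Panel 2-3: Δb = 9.7 ft, d̄ = (4.15+4.33)/2 = 4.24, v̄ = (2.12+2.23)/2 = 2.175 → q = 9.7×4.24×2.175 = 89.45 ft³/s
Panel 3-4: Δb = 16.8 ft, d̄ = (4.33+5.66)/2 = 4.995, v̄ = (2.23+2.75)/2 = 2.49 → q = 16.8×4.995×2.49 = 209.0 ft³/s
Panel 4-5: Δb = 16.6 ft, d̄ = (5.66+3.86)/2 = 4.76, v̄ = (2.75+2.44)/2 = 2.595 → q = 16.6×4.76×2.595 = 205.0 ft³/s
Panel 5-6: Δb = 8.1 ft, d̄ = (3.86+0.00)/2 = 1.93, v̄ = (2.44+0.00)/2 = 1.22 → q = 8.1×1.93×1.22 = 19.07 ft³/s
Q = Σ q = 540.6 ft³/s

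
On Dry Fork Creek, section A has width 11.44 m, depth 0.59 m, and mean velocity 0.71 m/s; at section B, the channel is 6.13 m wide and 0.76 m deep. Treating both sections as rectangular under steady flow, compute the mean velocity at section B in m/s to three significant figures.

1.03 m/s

Q = A₁V₁ = (11.44×0.59) × 0.71 = 4.792 m³/s
A₂ = 6.13 × 0.76 = 4.659 m²
V₂ = Q/A₂ = 4.792/4.659 = 1.029 m/s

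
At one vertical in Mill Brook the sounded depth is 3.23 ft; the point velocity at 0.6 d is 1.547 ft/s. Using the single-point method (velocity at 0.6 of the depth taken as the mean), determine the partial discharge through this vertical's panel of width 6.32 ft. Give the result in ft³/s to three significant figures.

31.6 ft³/s

v̄ = v₀.₆ = 1.547 ft/s
q = v̄ × d × w = 1.547 × 3.23 × 6.32 = 31.58 ft³/s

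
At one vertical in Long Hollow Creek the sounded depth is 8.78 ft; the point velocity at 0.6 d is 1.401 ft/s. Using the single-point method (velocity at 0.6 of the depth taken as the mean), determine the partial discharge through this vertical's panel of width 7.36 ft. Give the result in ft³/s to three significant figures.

v̄ = v₀.₆ = 1.401 ft/s
q = v̄ × d × w = 1.401 × 8.78 × 7.36 = 90.53 ft³/s

90.5 ft³/s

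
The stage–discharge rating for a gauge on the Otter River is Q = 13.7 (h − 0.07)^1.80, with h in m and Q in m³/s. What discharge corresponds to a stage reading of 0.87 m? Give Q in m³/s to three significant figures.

9.17 m³/s

Q = 13.7 × (0.87 − 0.07)^1.80 = 13.7 × 0.8^1.80 = 9.168 m³/s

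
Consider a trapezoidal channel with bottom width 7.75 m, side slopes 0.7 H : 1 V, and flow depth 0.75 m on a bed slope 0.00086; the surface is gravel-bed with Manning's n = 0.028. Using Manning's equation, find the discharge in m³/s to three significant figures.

A = (b + z·y)·y = (7.75 + 0.7×0.75)×0.75 = 6.206 m²
P = b + 2y√(1+z²) = 7.75 + 2×0.75×√(1+0.7²) = 9.581 m
R = A/P = 6.206/9.581 = 0.6478 m
Q = (1/n)·A·R^(2/3)·S^(1/2) = (1/0.028) × 6.206 × 0.6478^(2/3) × 0.00086^(1/2) = 4.866 m³/s

4.87 m³/s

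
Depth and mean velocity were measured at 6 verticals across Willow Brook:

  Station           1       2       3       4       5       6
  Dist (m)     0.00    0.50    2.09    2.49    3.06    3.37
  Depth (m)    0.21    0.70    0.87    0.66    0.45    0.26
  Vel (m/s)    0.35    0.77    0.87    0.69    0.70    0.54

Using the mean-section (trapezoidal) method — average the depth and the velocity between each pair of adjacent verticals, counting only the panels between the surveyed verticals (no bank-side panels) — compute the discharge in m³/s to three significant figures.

Panel 1-2: Δb = 0.5 m, d̄ = (0.21+0.70)/2 = 0.455, v̄ = (0.35+0.77)/2 = 0.56 → q = 0.5×0.455×0.56 = 0.1274 m³/s
Panel 2-3: Δb = 1.59 m, d̄ = (0.70+0.87)/2 = 0.785, v̄ = (0.77+0.87)/2 = 0.82 → q = 1.59×0.785×0.82 = 1.023 m³/s
Panel 3-4: Δb = 0.4 m, d̄ = (0.87+0.66)/2 = 0.765, v̄ = (0.87+0.69)/2 = 0.78 → q = 0.4×0.765×0.78 = 0.2387 m³/s
Panel 4-5: Δb = 0.57 m, d̄ = (0.66+0.45)/2 = 0.555, v̄ = (0.69+0.70)/2 = 0.695 → q = 0.57×0.555×0.695 = 0.2199 m³/s
Panel 5-6: Δb = 0.31 m, d̄ = (0.45+0.26)/2 = 0.355, v̄ = (0.70+0.54)/2 = 0.62 → q = 0.31×0.355×0.62 = 0.06823 m³/s
Q = Σ q = 1.678 m³/s

1.68 m³/s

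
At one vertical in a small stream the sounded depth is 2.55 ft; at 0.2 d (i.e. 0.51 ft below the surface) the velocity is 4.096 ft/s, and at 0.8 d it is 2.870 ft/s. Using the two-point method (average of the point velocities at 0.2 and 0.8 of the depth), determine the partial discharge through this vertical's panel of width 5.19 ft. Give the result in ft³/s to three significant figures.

46.1 ft³/s

v̄ = (4.096 + 2.870) / 2 = 3.483 ft/s
q = v̄ × d × w = 3.483 × 2.55 × 5.19 = 46.10 ft³/s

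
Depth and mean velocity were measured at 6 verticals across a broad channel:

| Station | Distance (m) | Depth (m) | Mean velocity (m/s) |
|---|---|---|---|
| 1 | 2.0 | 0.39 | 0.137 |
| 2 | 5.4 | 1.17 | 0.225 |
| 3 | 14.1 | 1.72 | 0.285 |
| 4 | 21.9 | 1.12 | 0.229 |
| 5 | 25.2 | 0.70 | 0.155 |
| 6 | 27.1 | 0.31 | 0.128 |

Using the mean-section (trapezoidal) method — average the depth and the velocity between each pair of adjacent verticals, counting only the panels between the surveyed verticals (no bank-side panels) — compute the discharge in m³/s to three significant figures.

Panel 1-2: Δb = 3.4 m, d̄ = (0.39+1.17)/2 = 0.78, v̄ = (0.137+0.225)/2 = 0.181 → q = 3.4×0.78×0.181 = 0.4800 m³/s
Panel 2-3: Δb = 8.7 m, d̄ = (1.17+1.72)/2 = 1.445, v̄ = (0.225+0.285)/2 = 0.255 → q = 8.7×1.445×0.255 = 3.206 m³/s
Panel 3-4: Δb = 7.8 m, d̄ = (1.72+1.12)/2 = 1.42, v̄ = (0.285+0.229)/2 = 0.257 → q = 7.8×1.42×0.257 = 2.847 m³/s
Panel 4-5: Δb = 3.3 m, d̄ = (1.12+0.70)/2 = 0.91, v̄ = (0.229+0.155)/2 = 0.192 → q = 3.3×0.91×0.192 = 0.5766 m³/s
Panel 5-6: Δb = 1.9 m, d̄ = (0.70+0.31)/2 = 0.505, v̄ = (0.155+0.128)/2 = 0.1415 → q = 1.9×0.505×0.1415 = 0.1358 m³/s
Q = Σ q = 7.245 m³/s

7.24 m³/s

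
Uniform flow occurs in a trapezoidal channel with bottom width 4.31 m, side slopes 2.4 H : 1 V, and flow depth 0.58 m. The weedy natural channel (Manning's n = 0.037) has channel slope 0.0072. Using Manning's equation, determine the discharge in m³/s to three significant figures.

A = (b + z·y)·y = (4.31 + 2.4×0.58)×0.58 = 3.307 m²
P = b + 2y√(1+z²) = 4.31 + 2×0.58×√(1+2.4²) = 7.326 m
R = A/P = 3.307/7.326 = 0.4514 m
Q = (1/n)·A·R^(2/3)·S^(1/2) = (1/0.037) × 3.307 × 0.4514^(2/3) × 0.0072^(1/2) = 4.463 m³/s

4.46 m³/s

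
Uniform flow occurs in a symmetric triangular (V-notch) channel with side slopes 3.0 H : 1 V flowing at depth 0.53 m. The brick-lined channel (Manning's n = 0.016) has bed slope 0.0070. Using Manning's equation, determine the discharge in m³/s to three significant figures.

1.76 m³/s

A = z·y² = 3.0×0.53² = 0.8427 m²
P = 2y√(1+z²) = 2×0.53×√(1+3.0²) = 3.352 m
R = A/P = 0.8427/3.352 = 0.2514 m
Q = (1/n)·A·R^(2/3)·S^(1/2) = (1/0.016) × 0.8427 × 0.2514^(2/3) × 0.0070^(1/2) = 1.755 m³/s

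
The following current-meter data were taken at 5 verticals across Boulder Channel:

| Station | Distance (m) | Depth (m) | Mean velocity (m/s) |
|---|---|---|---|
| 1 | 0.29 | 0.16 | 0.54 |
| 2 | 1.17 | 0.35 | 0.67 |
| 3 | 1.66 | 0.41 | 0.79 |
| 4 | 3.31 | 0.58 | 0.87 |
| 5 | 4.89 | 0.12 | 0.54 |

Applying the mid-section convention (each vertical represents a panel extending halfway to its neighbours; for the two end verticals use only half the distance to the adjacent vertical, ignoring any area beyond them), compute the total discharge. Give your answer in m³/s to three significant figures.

1.41 m³/s

w_1 = (1.17 − 0.29)/2 = 0.44 m; q_1 = 0.54 × 0.16 × 0.44 = 0.03802 m³/s
w_2 = (1.66 − 0.29)/2 = 0.685 m; q_2 = 0.67 × 0.35 × 0.685 = 0.1606 m³/s
w_3 = (3.31 − 1.17)/2 = 1.07 m; q_3 = 0.79 × 0.41 × 1.07 = 0.3466 m³/s
w_4 = (4.89 − 1.66)/2 = 1.615 m; q_4 = 0.87 × 0.58 × 1.615 = 0.8149 m³/s
w_5 = (4.89 − 3.31)/2 = 0.79 m; q_5 = 0.54 × 0.12 × 0.79 = 0.05119 m³/s
Q = Σ qᵢ = 1.411 m³/s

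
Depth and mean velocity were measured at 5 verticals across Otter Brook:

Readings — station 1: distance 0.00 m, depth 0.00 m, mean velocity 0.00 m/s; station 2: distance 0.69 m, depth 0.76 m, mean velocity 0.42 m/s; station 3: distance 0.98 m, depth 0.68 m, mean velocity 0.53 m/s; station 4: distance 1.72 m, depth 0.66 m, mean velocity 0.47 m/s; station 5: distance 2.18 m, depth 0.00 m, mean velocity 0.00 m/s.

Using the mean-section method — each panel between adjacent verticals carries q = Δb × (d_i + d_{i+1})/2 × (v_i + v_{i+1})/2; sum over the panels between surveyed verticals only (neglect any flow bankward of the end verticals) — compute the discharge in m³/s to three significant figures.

0.438 m³/s

Panel 1-2: Δb = 0.69 m, d̄ = (0.00+0.76)/2 = 0.38, v̄ = (0.00+0.42)/2 = 0.21 → q = 0.69×0.38×0.21 = 0.05506 m³/s
Panel 2-3: Δb = 0.29 m, d̄ = (0.76+0.68)/2 = 0.72, v̄ = (0.42+0.53)/2 = 0.475 → q = 0.29×0.72×0.475 = 0.09918 m³/s
Panel 3-4: Δb = 0.74 m, d̄ = (0.68+0.66)/2 = 0.67, v̄ = (0.53+0.47)/2 = 0.5 → q = 0.74×0.67×0.5 = 0.2479 m³/s
Panel 4-5: Δb = 0.46 m, d̄ = (0.66+0.00)/2 = 0.33, v̄ = (0.47+0.00)/2 = 0.235 → q = 0.46×0.33×0.235 = 0.03567 m³/s
Q = Σ q = 0.4378 m³/s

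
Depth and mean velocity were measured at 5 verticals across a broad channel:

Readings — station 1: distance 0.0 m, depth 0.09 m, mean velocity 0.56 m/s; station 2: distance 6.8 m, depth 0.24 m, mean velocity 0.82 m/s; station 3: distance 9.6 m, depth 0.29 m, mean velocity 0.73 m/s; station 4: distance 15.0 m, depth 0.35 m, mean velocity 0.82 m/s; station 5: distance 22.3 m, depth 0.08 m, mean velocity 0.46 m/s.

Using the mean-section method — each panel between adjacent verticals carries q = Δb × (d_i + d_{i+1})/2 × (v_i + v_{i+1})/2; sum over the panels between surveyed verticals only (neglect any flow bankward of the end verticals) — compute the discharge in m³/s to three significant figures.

3.69 m³/s

Panel 1-2: Δb = 6.8 m, d̄ = (0.09+0.24)/2 = 0.165, v̄ = (0.56+0.82)/2 = 0.69 → q = 6.8×0.165×0.69 = 0.7742 m³/s
Panel 2-3: Δb = 2.8 m, d̄ = (0.24+0.29)/2 = 0.265, v̄ = (0.82+0.73)/2 = 0.775 → q = 2.8×0.265×0.775 = 0.5751 m³/s
Panel 3-4: Δb = 5.4 m, d̄ = (0.29+0.35)/2 = 0.32, v̄ = (0.73+0.82)/2 = 0.775 → q = 5.4×0.32×0.775 = 1.339 m³/s
Panel 4-5: Δb = 7.3 m, d̄ = (0.35+0.08)/2 = 0.215, v̄ = (0.82+0.46)/2 = 0.64 → q = 7.3×0.215×0.64 = 1.004 m³/s
Q = Σ q = 3.693 m³/s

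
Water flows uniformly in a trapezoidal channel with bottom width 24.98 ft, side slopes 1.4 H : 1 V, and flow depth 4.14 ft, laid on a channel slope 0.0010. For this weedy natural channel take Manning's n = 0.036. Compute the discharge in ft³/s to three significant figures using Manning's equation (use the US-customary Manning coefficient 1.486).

A = (b + z·y)·y = (24.98 + 1.4×4.14)×4.14 = 127.4 ft²
P = b + 2y√(1+z²) = 24.98 + 2×4.14×√(1+1.4²) = 39.23 ft
R = A/P = 127.4/39.23 = 3.248 ft
Q = (1.486/n)·A·R^(2/3)·S^(1/2) = (1.486/0.036) × 127.4 × 3.248^(2/3) × 0.0010^(1/2) = 364.8 ft³/s

365 ft³/s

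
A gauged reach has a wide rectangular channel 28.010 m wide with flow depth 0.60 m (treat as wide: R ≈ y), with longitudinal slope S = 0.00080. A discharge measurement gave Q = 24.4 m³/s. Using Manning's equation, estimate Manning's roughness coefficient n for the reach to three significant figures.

0.0139

A = b·y = 28.010 × 0.60 = 16.81 m²
Wide channel: R ≈ y = 0.60 m
n = (1/Q)·A·R^(2/3)·S^(1/2) = (1/24.4) × 16.81 × 0.7114 × 0.02828 = 0.01386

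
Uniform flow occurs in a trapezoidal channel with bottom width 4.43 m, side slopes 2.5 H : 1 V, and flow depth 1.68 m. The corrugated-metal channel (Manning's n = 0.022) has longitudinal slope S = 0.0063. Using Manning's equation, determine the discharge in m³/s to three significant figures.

54.9 m³/s

A = (b + z·y)·y = (4.43 + 2.5×1.68)×1.68 = 14.50 m²
P = b + 2y√(1+z²) = 4.43 + 2×1.68×√(1+2.5²) = 13.48 m
R = A/P = 14.50/13.48 = 1.076 m
Q = (1/n)·A·R^(2/3)·S^(1/2) = (1/0.022) × 14.50 × 1.076^(2/3) × 0.0063^(1/2) = 54.92 m³/s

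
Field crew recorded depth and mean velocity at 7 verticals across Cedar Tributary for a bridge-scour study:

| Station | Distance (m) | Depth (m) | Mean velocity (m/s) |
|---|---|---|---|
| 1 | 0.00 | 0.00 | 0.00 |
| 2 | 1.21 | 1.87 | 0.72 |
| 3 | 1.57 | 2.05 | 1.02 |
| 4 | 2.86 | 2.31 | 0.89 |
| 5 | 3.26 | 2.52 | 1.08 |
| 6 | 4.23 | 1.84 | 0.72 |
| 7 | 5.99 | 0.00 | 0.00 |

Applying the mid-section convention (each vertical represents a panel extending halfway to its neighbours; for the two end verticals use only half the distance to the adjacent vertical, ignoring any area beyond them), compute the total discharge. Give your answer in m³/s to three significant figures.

w_2 = (1.57 − 0.00)/2 = 0.785 m; q_2 = 0.72 × 1.87 × 0.785 = 1.057 m³/s
w_3 = (2.86 − 1.21)/2 = 0.825 m; q_3 = 1.02 × 2.05 × 0.825 = 1.725 m³/s
w_4 = (3.26 − 1.57)/2 = 0.845 m; q_4 = 0.89 × 2.31 × 0.845 = 1.737 m³/s
w_5 = (4.23 − 2.86)/2 = 0.685 m; q_5 = 1.08 × 2.52 × 0.685 = 1.864 m³/s
w_6 = (5.99 − 3.26)/2 = 1.365 m; q_6 = 0.72 × 1.84 × 1.365 = 1.808 m³/s
Stations 1, 7 contribute zero (depth or velocity is 0).
Q = Σ qᵢ = 8.192 m³/s

8.19 m³/s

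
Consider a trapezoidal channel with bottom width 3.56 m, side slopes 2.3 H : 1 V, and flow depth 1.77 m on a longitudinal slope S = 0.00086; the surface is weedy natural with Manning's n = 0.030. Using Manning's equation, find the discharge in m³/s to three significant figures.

A = (b + z·y)·y = (3.56 + 2.3×1.77)×1.77 = 13.51 m²
P = b + 2y√(1+z²) = 3.56 + 2×1.77×√(1+2.3²) = 12.44 m
R = A/P = 13.51/12.44 = 1.086 m
Q = (1/n)·A·R^(2/3)·S^(1/2) = (1/0.030) × 13.51 × 1.086^(2/3) × 0.00086^(1/2) = 13.95 m³/s

13.9 m³/s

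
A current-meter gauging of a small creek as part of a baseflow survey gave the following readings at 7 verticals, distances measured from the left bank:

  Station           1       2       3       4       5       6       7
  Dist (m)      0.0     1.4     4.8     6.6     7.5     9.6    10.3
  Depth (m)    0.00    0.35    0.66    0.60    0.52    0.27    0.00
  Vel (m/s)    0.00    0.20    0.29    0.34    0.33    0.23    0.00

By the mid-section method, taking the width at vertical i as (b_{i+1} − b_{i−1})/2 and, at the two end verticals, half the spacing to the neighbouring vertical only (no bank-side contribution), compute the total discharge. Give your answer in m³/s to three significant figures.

1.29 m³/s

w_2 = (4.8 − 0.0)/2 = 2.4 m; q_2 = 0.20 × 0.35 × 2.4 = 0.1680 m³/s
w_3 = (6.6 − 1.4)/2 = 2.6 m; q_3 = 0.29 × 0.66 × 2.6 = 0.4976 m³/s
w_4 = (7.5 − 4.8)/2 = 1.35 m; q_4 = 0.34 × 0.60 × 1.35 = 0.2754 m³/s
w_5 = (9.6 − 6.6)/2 = 1.5 m; q_5 = 0.33 × 0.52 × 1.5 = 0.2574 m³/s
w_6 = (10.3 − 7.5)/2 = 1.4 m; q_6 = 0.23 × 0.27 × 1.4 = 0.08694 m³/s
Stations 1, 7 contribute zero (depth or velocity is 0).
Q = Σ qᵢ = 1.285 m³/s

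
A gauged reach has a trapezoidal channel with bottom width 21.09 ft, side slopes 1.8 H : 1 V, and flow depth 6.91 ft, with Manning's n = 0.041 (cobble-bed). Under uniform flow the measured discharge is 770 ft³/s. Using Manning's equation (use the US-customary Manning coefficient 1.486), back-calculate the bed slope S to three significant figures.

0.00108

A = (b + z·y)·y = (21.09 + 1.8×6.91)×6.91 = 231.7 ft²
P = b + 2y√(1+z²) = 21.09 + 2×6.91×√(1+1.8²) = 49.55 ft
R = A/P = 231.7/49.55 = 4.676 ft
S = (Q·n / (1.486·A·R^(2/3)))² = (770×0.041 / (1.486×231.7×2.796))² = 0.001075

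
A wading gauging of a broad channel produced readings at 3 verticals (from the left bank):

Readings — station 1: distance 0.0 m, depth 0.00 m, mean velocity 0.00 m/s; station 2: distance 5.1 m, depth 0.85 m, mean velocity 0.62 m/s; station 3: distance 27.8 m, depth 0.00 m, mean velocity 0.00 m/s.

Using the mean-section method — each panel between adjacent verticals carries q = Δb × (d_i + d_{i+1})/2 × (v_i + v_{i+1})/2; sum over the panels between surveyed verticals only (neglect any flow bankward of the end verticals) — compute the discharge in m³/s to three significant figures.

3.66 m³/s

Panel 1-2: Δb = 5.1 m, d̄ = (0.00+0.85)/2 = 0.425, v̄ = (0.00+0.62)/2 = 0.31 → q = 5.1×0.425×0.31 = 0.6719 m³/s
Panel 2-3: Δb = 22.7 m, d̄ = (0.85+0.00)/2 = 0.425, v̄ = (0.62+0.00)/2 = 0.31 → q = 22.7×0.425×0.31 = 2.991 m³/s
Q = Σ q = 3.663 m³/s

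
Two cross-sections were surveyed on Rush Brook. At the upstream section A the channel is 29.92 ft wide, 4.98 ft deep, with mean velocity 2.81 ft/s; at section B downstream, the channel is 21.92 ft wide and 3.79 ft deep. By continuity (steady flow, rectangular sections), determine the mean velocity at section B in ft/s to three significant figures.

5.04 ft/s

Q = A₁V₁ = (29.92×4.98) × 2.81 = 418.7 ft³/s
A₂ = 21.92 × 3.79 = 83.08 ft²
V₂ = Q/A₂ = 418.7/83.08 = 5.040 ft/s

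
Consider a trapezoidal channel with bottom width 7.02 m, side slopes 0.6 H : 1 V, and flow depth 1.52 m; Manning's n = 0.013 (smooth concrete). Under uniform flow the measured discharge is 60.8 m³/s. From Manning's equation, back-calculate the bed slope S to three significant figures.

0.00360

A = (b + z·y)·y = (7.02 + 0.6×1.52)×1.52 = 12.06 m²
P = b + 2y√(1+z²) = 7.02 + 2×1.52×√(1+0.6²) = 10.57 m
R = A/P = 12.06/10.57 = 1.141 m
S = (Q·n / (1·A·R^(2/3)))² = (60.8×0.013 / (1×12.06×1.092))² = 0.003604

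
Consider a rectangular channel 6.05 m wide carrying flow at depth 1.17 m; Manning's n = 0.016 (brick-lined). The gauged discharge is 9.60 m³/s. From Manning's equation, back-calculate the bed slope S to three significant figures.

A = b·y = 6.05 × 1.17 = 7.079 m²
P = b + 2y = 6.05 + 2×1.17 = 8.390 m
R = A/P = 7.079/8.390 = 0.8437 m
S = (Q·n / (1·A·R^(2/3)))² = (9.60×0.016 / (1×7.079×0.8929))² = 0.0005906

0.000591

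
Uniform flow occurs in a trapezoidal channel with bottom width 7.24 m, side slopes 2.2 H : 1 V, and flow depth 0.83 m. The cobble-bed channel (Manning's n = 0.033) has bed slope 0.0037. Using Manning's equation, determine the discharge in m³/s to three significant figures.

A = (b + z·y)·y = (7.24 + 2.2×0.83)×0.83 = 7.525 m²
P = b + 2y√(1+z²) = 7.24 + 2×0.83×√(1+2.2²) = 11.25 m
R = A/P = 7.525/11.25 = 0.6688 m
Q = (1/n)·A·R^(2/3)·S^(1/2) = (1/0.033) × 7.525 × 0.6688^(2/3) × 0.0037^(1/2) = 10.61 m³/s

10.6 m³/s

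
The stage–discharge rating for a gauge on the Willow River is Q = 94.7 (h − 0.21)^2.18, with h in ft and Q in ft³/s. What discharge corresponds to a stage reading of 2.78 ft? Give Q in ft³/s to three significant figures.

741 ft³/s

Q = 94.7 × (2.78 − 0.21)^2.18 = 94.7 × 2.57^2.18 = 741.3 ft³/s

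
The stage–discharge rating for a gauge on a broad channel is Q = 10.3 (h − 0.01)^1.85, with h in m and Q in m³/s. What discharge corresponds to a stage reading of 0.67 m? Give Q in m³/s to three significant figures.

4.78 m³/s

Q = 10.3 × (0.67 − 0.01)^1.85 = 10.3 × 0.66^1.85 = 4.775 m³/s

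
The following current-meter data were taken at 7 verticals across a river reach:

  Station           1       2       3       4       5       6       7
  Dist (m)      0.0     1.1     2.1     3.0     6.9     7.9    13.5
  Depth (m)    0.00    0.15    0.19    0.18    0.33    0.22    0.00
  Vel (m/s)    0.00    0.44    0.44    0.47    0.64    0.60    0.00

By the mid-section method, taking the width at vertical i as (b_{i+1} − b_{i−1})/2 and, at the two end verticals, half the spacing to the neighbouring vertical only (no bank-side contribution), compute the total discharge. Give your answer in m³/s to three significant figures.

1.30 m³/s

w_2 = (2.1 − 0.0)/2 = 1.05 m; q_2 = 0.44 × 0.15 × 1.05 = 0.06930 m³/s
w_3 = (3.0 − 1.1)/2 = 0.95 m; q_3 = 0.44 × 0.19 × 0.95 = 0.07942 m³/s
w_4 = (6.9 − 2.1)/2 = 2.4 m; q_4 = 0.47 × 0.18 × 2.4 = 0.2030 m³/s
w_5 = (7.9 − 3.0)/2 = 2.45 m; q_5 = 0.64 × 0.33 × 2.45 = 0.5174 m³/s
w_6 = (13.5 − 6.9)/2 = 3.3 m; q_6 = 0.60 × 0.22 × 3.3 = 0.4356 m³/s
Stations 1, 7 contribute zero (depth or velocity is 0).
Q = Σ qᵢ = 1.305 m³/s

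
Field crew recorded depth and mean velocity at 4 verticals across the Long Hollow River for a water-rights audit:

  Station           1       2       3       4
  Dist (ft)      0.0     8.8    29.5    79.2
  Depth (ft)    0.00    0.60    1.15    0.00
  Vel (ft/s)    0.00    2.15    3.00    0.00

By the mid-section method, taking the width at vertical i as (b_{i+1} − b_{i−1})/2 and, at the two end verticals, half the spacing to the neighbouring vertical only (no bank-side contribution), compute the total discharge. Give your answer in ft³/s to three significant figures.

w_2 = (29.5 − 0.0)/2 = 14.75 ft; q_2 = 2.15 × 0.60 × 14.75 = 19.03 ft³/s
w_3 = (79.2 − 8.8)/2 = 35.2 ft; q_3 = 3.00 × 1.15 × 35.2 = 121.4 ft³/s
Stations 1, 4 contribute zero (depth or velocity is 0).
Q = Σ qᵢ = 140.5 ft³/s

140 ft³/s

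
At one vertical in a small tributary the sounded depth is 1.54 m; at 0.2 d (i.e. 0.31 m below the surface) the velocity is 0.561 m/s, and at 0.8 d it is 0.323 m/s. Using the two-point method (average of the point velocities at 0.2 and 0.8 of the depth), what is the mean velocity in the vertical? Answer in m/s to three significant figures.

v̄ = (0.561 + 0.323) / 2 = 0.4420 m/s

0.442 m/s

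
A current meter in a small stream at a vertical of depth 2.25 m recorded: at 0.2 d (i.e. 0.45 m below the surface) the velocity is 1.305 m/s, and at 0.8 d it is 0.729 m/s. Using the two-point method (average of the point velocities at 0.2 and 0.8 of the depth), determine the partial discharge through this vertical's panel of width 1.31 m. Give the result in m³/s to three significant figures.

v̄ = (1.305 + 0.729) / 2 = 1.017 m/s
q = v̄ × d × w = 1.017 × 2.25 × 1.31 = 2.998 m³/s

3.00 m³/s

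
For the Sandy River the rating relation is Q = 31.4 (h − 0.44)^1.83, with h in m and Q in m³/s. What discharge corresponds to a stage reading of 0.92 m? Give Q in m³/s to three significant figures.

8.20 m³/s

Q = 31.4 × (0.92 − 0.44)^1.83 = 31.4 × 0.48^1.83 = 8.196 m³/s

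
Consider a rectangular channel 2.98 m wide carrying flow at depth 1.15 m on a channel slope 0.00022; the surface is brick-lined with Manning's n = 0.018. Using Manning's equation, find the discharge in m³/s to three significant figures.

A = b·y = 2.98 × 1.15 = 3.427 m²
P = b + 2y = 2.98 + 2×1.15 = 5.280 m
R = A/P = 3.427/5.280 = 0.6491 m
Q = (1/n)·A·R^(2/3)·S^(1/2) = (1/0.018) × 3.427 × 0.6491^(2/3) × 0.00022^(1/2) = 2.117 m³/s

2.12 m³/s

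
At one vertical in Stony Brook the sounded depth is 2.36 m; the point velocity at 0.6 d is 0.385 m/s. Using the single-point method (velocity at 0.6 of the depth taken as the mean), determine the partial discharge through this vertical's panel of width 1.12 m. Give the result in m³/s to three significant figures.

1.02 m³/s

v̄ = v₀.₆ = 0.385 m/s
q = v̄ × d × w = 0.3850 × 2.36 × 1.12 = 1.018 m³/s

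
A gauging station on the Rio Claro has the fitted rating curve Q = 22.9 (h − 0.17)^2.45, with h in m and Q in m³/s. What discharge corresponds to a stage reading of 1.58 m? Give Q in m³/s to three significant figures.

53.1 m³/s

Q = 22.9 × (1.58 − 0.17)^2.45 = 22.9 × 1.41^2.45 = 53.14 m³/s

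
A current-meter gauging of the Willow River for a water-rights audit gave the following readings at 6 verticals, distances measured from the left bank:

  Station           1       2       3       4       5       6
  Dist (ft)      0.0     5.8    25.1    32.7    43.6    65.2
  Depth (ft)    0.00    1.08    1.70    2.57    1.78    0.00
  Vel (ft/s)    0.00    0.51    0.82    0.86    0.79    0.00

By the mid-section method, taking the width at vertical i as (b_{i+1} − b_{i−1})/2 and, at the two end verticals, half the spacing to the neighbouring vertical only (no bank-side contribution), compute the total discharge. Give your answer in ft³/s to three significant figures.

69.0 ft³/s

w_2 = (25.1 − 0.0)/2 = 12.55 ft; q_2 = 0.51 × 1.08 × 12.55 = 6.913 ft³/s
w_3 = (32.7 − 5.8)/2 = 13.45 ft; q_3 = 0.82 × 1.70 × 13.45 = 18.75 ft³/s
w_4 = (43.6 − 25.1)/2 = 9.25 ft; q_4 = 0.86 × 2.57 × 9.25 = 20.44 ft³/s
w_5 = (65.2 − 32.7)/2 = 16.25 ft; q_5 = 0.79 × 1.78 × 16.25 = 22.85 ft³/s
Stations 1, 6 contribute zero (depth or velocity is 0).
Q = Σ qᵢ = 68.96 ft³/s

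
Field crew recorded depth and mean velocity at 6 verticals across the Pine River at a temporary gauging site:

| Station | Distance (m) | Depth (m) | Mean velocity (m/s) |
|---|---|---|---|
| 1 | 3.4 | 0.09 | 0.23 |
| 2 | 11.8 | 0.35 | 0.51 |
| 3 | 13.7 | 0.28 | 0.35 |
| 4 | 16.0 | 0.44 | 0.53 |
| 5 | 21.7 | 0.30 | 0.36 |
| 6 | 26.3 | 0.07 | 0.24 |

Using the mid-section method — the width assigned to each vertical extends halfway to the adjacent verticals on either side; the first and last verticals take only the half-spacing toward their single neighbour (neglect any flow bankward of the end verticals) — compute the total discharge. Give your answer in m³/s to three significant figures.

w_1 = (11.8 − 3.4)/2 = 4.2 m; q_1 = 0.23 × 0.09 × 4.2 = 0.08694 m³/s
w_2 = (13.7 − 3.4)/2 = 5.15 m; q_2 = 0.51 × 0.35 × 5.15 = 0.9193 m³/s
w_3 = (16.0 − 11.8)/2 = 2.1 m; q_3 = 0.35 × 0.28 × 2.1 = 0.2058 m³/s
w_4 = (21.7 − 13.7)/2 = 4 m; q_4 = 0.53 × 0.44 × 4 = 0.9328 m³/s
w_5 = (26.3 − 16.0)/2 = 5.15 m; q_5 = 0.36 × 0.30 × 5.15 = 0.5562 m³/s
w_6 = (26.3 − 21.7)/2 = 2.3 m; q_6 = 0.24 × 0.07 × 2.3 = 0.03864 m³/s
Q = Σ qᵢ = 2.740 m³/s

2.74 m³/s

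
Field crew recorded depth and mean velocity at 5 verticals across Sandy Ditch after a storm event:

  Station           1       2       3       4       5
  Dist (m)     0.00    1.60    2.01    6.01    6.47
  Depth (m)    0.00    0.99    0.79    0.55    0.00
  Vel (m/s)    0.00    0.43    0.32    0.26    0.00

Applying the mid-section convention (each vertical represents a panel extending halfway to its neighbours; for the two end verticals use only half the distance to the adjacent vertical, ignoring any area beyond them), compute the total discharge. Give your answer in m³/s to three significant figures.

w_2 = (2.01 − 0.00)/2 = 1.005 m; q_2 = 0.43 × 0.99 × 1.005 = 0.4278 m³/s
w_3 = (6.01 − 1.60)/2 = 2.205 m; q_3 = 0.32 × 0.79 × 2.205 = 0.5574 m³/s
w_4 = (6.47 − 2.01)/2 = 2.23 m; q_4 = 0.26 × 0.55 × 2.23 = 0.3189 m³/s
Stations 1, 5 contribute zero (depth or velocity is 0).
Q = Σ qᵢ = 1.304 m³/s

1.30 m³/s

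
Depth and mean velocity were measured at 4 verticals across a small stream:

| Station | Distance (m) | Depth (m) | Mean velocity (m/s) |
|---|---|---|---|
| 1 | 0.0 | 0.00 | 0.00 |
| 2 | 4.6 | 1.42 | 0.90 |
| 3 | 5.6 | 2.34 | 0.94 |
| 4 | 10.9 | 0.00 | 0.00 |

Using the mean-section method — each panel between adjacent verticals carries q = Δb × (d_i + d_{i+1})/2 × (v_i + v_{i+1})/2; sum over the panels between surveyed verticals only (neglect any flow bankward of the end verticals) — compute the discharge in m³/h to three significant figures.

22000 m³/h

Panel 1-2: Δb = 4.6 m, d̄ = (0.00+1.42)/2 = 0.71, v̄ = (0.00+0.90)/2 = 0.45 → q = 4.6×0.71×0.45 = 1.470 m³/s
Panel 2-3: Δb = 1 m, d̄ = (1.42+2.34)/2 = 1.88, v̄ = (0.90+0.94)/2 = 0.92 → q = 1×1.88×0.92 = 1.730 m³/s
Panel 3-4: Δb = 5.3 m, d̄ = (2.34+0.00)/2 = 1.17, v̄ = (0.94+0.00)/2 = 0.47 → q = 5.3×1.17×0.47 = 2.914 m³/s
Q = Σ q = 6.114 m³/s
= 6.114 × 3600 = 22010 m³/h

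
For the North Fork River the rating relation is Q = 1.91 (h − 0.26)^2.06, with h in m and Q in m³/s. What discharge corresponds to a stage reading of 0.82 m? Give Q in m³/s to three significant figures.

Q = 1.91 × (0.82 − 0.26)^2.06 = 1.91 × 0.56^2.06 = 0.5785 m³/s

0.578 m³/s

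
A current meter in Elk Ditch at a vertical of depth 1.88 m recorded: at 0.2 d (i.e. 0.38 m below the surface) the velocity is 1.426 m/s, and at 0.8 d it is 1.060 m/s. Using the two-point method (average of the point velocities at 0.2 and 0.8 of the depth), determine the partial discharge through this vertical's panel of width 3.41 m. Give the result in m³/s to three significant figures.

7.97 m³/s

v̄ = (1.426 + 1.060) / 2 = 1.243 m/s
q = v̄ × d × w = 1.243 × 1.88 × 3.41 = 7.969 m³/s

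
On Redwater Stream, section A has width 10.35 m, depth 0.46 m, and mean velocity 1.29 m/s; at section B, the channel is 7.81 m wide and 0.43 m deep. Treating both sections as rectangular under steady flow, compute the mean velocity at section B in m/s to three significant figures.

Q = A₁V₁ = (10.35×0.46) × 1.29 = 6.142 m³/s
A₂ = 7.81 × 0.43 = 3.358 m²
V₂ = Q/A₂ = 6.142/3.358 = 1.829 m/s

1.83 m/s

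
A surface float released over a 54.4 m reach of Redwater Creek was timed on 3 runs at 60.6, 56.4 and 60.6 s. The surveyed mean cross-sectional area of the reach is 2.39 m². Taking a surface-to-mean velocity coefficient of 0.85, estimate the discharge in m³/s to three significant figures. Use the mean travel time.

t̄ = (60.6 + 56.4 + 60.6) / 3 = 59.2 s
v_surface = L / t̄ = 54.4 / 59.2 = 0.9189 m/s
v_mean = 0.85 × 0.9189 = 0.7811 m/s
Q = A × v_mean = 2.39 × 0.7811 = 1.867 m³/s

1.87 m³/s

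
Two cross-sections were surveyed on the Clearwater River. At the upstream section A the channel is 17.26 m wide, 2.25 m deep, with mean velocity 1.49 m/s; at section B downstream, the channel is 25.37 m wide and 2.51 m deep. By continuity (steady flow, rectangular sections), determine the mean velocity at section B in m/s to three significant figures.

Q = A₁V₁ = (17.26×2.25) × 1.49 = 57.86 m³/s
A₂ = 25.37 × 2.51 = 63.68 m²
V₂ = Q/A₂ = 57.86/63.68 = 0.9087 m/s

0.909 m/s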